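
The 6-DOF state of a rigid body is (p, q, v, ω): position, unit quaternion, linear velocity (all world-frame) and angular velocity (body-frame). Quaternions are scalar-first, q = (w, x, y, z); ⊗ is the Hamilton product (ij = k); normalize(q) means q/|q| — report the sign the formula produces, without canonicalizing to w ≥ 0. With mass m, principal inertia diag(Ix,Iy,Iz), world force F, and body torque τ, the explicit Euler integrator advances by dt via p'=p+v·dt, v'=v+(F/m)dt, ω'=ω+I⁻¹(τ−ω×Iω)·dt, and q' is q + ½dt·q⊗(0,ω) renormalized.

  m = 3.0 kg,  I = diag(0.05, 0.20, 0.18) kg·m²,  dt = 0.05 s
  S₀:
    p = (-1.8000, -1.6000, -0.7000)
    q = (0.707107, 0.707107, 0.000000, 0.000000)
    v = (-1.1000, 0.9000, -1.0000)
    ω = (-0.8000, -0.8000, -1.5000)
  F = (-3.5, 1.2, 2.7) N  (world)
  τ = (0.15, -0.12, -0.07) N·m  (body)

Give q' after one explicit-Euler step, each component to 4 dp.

2q̇ = q⊗(0,ω) = (0.5656856, -0.5656856, 0.4949749, -1.6263461)
q + ½dt·q⊗(0,ω), renormalized = (0.7205, 0.6922, 0.0124, -0.0406)

q' = (0.7205, 0.6922, 0.0124, -0.0406)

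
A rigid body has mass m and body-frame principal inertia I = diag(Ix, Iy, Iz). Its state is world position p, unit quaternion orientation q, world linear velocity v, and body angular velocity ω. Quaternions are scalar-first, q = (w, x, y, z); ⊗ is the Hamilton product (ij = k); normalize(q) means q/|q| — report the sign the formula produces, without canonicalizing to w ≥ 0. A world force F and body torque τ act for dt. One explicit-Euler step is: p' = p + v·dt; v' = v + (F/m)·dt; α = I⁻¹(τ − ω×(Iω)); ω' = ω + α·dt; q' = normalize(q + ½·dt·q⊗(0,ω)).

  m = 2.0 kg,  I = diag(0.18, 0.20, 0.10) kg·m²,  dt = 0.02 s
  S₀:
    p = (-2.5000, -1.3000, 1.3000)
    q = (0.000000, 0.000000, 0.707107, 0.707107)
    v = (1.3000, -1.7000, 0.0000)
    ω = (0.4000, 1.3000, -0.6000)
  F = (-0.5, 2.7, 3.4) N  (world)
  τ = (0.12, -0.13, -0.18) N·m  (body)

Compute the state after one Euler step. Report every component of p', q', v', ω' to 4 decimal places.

a = F/m = (-0.2500, 1.3500, 1.7000)
p + v·dt = (-2.4740, -1.3340, 1.3000)
v + (F/m)dt = (1.2950, -1.6730, 0.0340)
α = I⁻¹(τ − ω×Iω) = (0.2333, -0.5540, -1.9040)
ω + α·dt = (0.4047, 1.2889, -0.6381)
q⊗(0,ω) = (-0.4949749, -1.3435033, 0.2828428, -0.2828428)
q + ½dt·q⊗(0,ω), renormalized = (-0.0049, -0.0134, 0.7099, 0.7042)

p' = (-2.4740, -1.3340, 1.3000)
q' = (-0.0049, -0.0134, 0.7099, 0.7042)
v' = (1.2950, -1.6730, 0.0340)
ω' = (0.4047, 1.2889, -0.6381)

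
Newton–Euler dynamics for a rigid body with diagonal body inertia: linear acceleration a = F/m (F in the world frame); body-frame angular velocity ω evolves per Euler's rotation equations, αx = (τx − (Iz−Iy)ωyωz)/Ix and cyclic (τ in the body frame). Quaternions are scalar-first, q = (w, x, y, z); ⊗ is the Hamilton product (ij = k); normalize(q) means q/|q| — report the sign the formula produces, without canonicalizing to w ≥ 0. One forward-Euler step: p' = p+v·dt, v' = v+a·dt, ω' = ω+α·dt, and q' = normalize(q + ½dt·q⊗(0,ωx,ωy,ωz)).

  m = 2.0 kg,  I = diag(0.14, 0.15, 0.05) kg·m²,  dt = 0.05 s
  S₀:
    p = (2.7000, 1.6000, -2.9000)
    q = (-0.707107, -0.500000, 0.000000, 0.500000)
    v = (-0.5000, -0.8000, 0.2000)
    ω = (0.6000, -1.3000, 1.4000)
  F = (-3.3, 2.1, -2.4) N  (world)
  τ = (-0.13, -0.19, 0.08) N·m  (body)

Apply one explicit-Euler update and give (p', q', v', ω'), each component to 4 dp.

a = (-1.6500, 1.0500, -1.2000)
p + v·dt = (2.6750, 1.5600, -2.8900)
v + (F/m)dt = (-0.5825, -0.7475, 0.1400)
precession coupling ω×(Iω) = (0.1820, 0.0756, -0.0078)
α = I⁻¹(τ − ω×Iω) = (-2.2286, -1.7707, 1.7560)
new body rate ω' = (0.4886, -1.3885, 1.4878)
q⊗(0,ω) = (-0.4000000, 0.2257358, 1.9192391, -0.3399498)
q + ½dt·q⊗(0,ω), renormalized = (-0.7162, -0.4937, 0.0479, 0.4909)

p' = (2.6750, 1.5600, -2.8900)
q' = (-0.7162, -0.4937, 0.0479, 0.4909)
v' = (-0.5825, -0.7475, 0.1400)
ω' = (0.4886, -1.3885, 1.4878)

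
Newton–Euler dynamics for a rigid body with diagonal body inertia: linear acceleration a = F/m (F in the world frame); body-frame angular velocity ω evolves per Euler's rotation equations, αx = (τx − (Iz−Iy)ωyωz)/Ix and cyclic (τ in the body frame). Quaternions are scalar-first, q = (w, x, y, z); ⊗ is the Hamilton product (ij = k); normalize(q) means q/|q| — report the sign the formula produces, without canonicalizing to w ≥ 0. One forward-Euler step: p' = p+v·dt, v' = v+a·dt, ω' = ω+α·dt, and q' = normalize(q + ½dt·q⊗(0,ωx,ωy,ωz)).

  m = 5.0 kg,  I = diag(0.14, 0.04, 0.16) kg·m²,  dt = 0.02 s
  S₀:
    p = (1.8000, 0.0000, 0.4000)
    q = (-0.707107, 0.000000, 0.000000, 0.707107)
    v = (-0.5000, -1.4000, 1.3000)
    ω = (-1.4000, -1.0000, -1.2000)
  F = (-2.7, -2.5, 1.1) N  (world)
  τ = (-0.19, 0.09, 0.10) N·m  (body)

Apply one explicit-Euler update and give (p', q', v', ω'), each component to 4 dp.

p' = (1.7900, -0.0280, 0.4260)
q' = (-0.6985, 0.0170, -0.0028, 0.7154)
v' = (-0.5108, -1.4100, 1.3044)
ω' = (-1.4477, -0.9382, -1.1700)

a = (-0.5400, -0.5000, 0.2200)
p' = p + v·dt = (1.7900, -0.0280, 0.4260)
v' = v + a·dt = (-0.5108, -1.4100, 1.3044)
ω×(Iω) gyroscopic = (0.1440, -0.0336, -0.1400)
(τ − ω×Iω)/I = (-2.3857, 3.0900, 1.5000)
ω + α·dt = (-1.4477, -0.9382, -1.1700)
Hamilton product q⊗(0,ω) = (0.8485284, 1.6970568, -0.2828428, 0.8485284)
q' = normalize(q + ½dt·q⊗(0,ω)) = (-0.6985, 0.0170, -0.0028, 0.7154)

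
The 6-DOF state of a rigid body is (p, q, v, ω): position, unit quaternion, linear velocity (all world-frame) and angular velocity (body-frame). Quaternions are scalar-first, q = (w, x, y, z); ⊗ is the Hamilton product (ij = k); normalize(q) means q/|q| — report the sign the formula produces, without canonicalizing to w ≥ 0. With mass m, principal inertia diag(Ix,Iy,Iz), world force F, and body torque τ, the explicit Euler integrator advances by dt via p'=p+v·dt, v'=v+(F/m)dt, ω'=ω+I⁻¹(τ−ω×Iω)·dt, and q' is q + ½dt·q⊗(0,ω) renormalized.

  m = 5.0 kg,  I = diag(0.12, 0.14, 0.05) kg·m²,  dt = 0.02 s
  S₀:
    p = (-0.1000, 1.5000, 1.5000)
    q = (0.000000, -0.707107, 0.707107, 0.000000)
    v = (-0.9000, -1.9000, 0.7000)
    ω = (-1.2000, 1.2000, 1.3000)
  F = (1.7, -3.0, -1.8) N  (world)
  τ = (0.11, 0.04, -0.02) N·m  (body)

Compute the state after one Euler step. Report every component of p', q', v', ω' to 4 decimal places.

precession coupling ω×(Iω) = (-0.1404, -0.1092, -0.0288)
α = I⁻¹(τ − ω×Iω) = (2.0867, 1.0657, 0.1760)
new body rate ω' = (-1.1583, 1.2213, 1.3035)
q⊗(0,ω) = (-1.6970568, 0.9192391, 0.9192391, 0.0000000)
q + ½dt·q⊗(0,ω), renormalized = (-0.0170, -0.6978, 0.7161, 0.0000)
p' = p + v·dt = (-0.1180, 1.4620, 1.5140)
new velocity v' = (-0.8932, -1.9120, 0.6928)

p' = (-0.1180, 1.4620, 1.5140)
q' = (-0.0170, -0.6978, 0.7161, 0.0000)
v' = (-0.8932, -1.9120, 0.6928)
ω' = (-1.1583, 1.2213, 1.3035)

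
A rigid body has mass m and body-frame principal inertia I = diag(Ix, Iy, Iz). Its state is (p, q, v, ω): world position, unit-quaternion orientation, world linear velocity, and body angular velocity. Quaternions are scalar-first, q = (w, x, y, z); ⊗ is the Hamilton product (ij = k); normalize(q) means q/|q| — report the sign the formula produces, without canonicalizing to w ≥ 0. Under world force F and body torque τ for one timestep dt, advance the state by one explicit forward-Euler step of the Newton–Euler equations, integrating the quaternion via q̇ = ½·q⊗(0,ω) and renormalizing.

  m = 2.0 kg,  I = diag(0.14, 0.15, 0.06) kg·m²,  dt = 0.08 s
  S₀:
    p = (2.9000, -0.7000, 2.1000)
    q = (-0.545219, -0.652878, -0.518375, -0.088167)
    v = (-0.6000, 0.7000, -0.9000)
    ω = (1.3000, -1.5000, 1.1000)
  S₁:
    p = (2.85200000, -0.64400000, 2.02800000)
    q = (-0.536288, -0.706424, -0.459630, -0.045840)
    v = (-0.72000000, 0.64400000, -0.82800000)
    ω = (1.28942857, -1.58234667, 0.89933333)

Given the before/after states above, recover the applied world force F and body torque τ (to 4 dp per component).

F = (-3.0000, -1.4000, 1.8000)
τ = (0.1300, -0.0400, -0.1700)

rate change Δω = (-0.01057143, -0.08234667, -0.20066667)
I·α + gyro = (0.1300, -0.0400, -0.1700)
v₁ − v₀ = (-0.12000000, -0.05600000, 0.07200000)
applied force F = (-3.0000, -1.4000, 1.8000)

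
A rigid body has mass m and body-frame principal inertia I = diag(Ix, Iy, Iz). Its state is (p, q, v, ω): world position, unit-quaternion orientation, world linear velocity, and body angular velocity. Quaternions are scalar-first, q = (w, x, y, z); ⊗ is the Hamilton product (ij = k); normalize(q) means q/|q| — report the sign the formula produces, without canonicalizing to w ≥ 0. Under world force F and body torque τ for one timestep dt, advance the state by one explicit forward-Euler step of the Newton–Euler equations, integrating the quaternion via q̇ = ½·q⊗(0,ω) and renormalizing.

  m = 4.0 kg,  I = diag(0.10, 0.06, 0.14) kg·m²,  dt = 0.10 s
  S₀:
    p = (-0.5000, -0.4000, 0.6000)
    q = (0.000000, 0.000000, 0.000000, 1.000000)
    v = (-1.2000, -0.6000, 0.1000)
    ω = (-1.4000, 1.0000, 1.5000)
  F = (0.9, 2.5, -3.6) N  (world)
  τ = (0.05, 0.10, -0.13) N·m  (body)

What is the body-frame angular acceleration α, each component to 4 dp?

α = (-0.7000, 0.2667, -1.3286)

ω×(Iω) gyroscopic = (0.1200, 0.0840, 0.0560)
angular accel α = (-0.7000, 0.2667, -1.3286)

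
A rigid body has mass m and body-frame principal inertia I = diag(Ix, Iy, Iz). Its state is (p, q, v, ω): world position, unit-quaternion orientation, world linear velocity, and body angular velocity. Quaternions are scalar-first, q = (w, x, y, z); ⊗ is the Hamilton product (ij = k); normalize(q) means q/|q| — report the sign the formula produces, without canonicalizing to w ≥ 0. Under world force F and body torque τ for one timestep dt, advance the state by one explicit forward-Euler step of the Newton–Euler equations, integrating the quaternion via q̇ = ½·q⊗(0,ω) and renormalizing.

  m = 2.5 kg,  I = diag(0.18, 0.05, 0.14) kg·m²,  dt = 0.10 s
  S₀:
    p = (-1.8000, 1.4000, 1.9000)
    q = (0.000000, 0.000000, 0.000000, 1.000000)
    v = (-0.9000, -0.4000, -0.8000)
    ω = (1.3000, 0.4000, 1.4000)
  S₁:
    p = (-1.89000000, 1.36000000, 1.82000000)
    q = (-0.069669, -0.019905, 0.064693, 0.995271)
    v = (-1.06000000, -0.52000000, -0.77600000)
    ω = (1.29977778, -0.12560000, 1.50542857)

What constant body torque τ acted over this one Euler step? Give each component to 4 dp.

τ = (0.0500, -0.1900, 0.0800)

rate change Δω = (-0.00022222, -0.52560000, 0.10542857)
ω₀×(Iω₀) = (0.0504, 0.0728, -0.0676)
applied torque τ = (0.0500, -0.1900, 0.0800)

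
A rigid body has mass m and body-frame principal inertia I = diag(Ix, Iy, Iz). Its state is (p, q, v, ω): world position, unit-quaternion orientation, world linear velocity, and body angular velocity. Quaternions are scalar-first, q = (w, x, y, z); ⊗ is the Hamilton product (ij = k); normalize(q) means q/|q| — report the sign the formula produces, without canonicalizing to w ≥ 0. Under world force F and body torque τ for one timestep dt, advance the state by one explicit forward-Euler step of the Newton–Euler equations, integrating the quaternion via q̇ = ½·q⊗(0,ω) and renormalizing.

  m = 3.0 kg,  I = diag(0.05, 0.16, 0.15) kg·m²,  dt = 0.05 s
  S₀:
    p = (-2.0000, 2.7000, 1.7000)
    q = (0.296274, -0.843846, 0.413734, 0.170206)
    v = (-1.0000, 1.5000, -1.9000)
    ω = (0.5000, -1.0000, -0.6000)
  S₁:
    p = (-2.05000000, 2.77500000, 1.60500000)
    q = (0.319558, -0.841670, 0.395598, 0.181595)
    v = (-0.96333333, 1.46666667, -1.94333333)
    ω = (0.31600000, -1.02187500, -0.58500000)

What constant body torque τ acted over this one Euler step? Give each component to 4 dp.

τ = (-0.1900, -0.0400, -0.0100)

Δω = ω₁−ω₀ = (-0.18400000, -0.02187500, 0.01500000)
precession coupling = (-0.0060, 0.0300, -0.0550)
τ = I·(Δω/dt) + ω₀×(Iω₀) = (-0.1900, -0.0400, -0.0100)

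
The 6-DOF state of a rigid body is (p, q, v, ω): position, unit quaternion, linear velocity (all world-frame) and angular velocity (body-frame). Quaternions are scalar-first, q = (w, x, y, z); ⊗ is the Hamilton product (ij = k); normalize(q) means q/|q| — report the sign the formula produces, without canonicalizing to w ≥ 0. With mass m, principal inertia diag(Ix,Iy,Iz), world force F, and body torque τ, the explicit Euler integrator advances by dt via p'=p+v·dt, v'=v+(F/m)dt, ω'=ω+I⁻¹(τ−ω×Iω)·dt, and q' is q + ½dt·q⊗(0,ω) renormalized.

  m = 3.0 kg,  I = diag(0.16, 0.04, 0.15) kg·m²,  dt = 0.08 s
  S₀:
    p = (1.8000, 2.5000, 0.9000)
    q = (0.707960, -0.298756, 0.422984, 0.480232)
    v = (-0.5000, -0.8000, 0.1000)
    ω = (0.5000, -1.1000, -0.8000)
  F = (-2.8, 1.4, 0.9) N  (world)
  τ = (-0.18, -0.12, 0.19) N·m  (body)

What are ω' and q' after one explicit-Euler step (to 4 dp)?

ω' = (0.3616, -1.3320, -0.7339)
q' = (0.7467, -0.2765, 0.3912, 0.4615)

gyro term ω×Iω = (0.0968, -0.0040, 0.0660)
α = I⁻¹(τ − ω×Iω) = (-1.7300, -2.9000, 0.8267)
ω' = ω + α·dt = (0.3616, -1.3320, -0.7339)
2q̇ = q⊗(0,ω) = (0.9988460, 0.5438480, -0.7776448, -0.4492284)
q + ½dt·q⊗(0,ω), renormalized = (0.7467, -0.2765, 0.3912, 0.4615)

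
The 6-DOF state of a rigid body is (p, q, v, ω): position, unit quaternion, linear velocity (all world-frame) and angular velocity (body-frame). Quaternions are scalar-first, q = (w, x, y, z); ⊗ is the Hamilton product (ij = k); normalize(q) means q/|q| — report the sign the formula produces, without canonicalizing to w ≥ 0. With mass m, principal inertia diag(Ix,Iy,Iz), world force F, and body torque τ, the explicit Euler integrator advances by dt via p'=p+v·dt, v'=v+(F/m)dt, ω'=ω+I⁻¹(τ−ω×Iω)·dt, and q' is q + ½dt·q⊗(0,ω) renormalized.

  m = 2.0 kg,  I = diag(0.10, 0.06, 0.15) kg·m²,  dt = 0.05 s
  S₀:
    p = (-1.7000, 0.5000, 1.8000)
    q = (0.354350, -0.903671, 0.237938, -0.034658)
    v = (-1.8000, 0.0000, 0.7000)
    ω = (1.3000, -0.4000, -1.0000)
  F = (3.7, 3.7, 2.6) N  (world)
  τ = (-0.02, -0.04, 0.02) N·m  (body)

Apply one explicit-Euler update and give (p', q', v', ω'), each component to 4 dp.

a = (1.8500, 1.8500, 1.3000)
p' = p + v·dt = (-1.7900, 0.5000, 1.8350)
v + (F/m)dt = (-1.7075, 0.0925, 0.7650)
angular accel α = (-0.5600, -1.7500, -0.0053)
ω + α·dt = (1.2720, -0.4875, -1.0003)
q⊗(0,ω) = (1.2352895, 0.2088538, -1.0904664, -0.3022010)
updated quaternion q' = (0.3849, -0.8977, 0.2105, -0.0422)

p' = (-1.7900, 0.5000, 1.8350)
q' = (0.3849, -0.8977, 0.2105, -0.0422)
v' = (-1.7075, 0.0925, 0.7650)
ω' = (1.2720, -0.4875, -1.0003)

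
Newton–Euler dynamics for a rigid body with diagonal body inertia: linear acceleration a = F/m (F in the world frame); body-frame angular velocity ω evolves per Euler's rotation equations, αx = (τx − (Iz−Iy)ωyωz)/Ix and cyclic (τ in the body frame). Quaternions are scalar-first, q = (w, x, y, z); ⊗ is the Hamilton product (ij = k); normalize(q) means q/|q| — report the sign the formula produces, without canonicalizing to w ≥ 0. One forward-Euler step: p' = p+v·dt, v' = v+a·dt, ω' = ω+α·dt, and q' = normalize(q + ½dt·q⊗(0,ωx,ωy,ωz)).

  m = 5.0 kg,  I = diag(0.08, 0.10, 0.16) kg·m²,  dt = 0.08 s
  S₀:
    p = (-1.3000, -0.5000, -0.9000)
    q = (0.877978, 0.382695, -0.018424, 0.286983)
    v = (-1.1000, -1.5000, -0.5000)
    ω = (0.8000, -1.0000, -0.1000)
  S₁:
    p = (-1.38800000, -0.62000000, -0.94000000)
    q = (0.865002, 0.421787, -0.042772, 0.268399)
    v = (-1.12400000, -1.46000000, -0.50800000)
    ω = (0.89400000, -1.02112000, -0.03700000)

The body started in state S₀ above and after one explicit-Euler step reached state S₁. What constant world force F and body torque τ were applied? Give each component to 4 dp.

F = (-1.5000, 2.5000, -0.5000)
τ = (0.1000, -0.0200, 0.1100)

v₁ − v₀ = (-0.02400000, 0.04000000, -0.00800000)
F = m·Δv/dt = (-1.5000, 2.5000, -0.5000)
Δω = ω₁−ω₀ = (0.09400000, -0.02112000, 0.06300000)
ω₀×(Iω₀) = (0.0060, 0.0064, -0.0160)
I·α + gyro = (0.1000, -0.0200, 0.1100)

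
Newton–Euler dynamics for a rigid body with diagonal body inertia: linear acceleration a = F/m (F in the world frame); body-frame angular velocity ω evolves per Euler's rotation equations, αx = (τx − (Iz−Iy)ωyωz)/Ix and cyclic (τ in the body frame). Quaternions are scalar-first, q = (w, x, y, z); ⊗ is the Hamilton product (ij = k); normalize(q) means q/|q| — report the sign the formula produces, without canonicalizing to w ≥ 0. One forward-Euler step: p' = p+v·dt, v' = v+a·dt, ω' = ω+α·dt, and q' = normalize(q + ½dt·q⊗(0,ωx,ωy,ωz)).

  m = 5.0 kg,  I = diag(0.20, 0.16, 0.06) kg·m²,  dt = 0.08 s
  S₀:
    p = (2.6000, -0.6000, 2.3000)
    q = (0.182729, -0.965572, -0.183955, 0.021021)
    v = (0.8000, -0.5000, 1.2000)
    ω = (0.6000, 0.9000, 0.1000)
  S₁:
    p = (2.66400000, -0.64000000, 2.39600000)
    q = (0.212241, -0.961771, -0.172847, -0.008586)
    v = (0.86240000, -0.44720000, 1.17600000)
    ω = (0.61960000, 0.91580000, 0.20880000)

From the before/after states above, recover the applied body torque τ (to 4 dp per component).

τ = (0.0400, 0.0400, 0.0600)

rate change Δω = (0.01960000, 0.01580000, 0.10880000)
applied torque τ = (0.0400, 0.0400, 0.0600)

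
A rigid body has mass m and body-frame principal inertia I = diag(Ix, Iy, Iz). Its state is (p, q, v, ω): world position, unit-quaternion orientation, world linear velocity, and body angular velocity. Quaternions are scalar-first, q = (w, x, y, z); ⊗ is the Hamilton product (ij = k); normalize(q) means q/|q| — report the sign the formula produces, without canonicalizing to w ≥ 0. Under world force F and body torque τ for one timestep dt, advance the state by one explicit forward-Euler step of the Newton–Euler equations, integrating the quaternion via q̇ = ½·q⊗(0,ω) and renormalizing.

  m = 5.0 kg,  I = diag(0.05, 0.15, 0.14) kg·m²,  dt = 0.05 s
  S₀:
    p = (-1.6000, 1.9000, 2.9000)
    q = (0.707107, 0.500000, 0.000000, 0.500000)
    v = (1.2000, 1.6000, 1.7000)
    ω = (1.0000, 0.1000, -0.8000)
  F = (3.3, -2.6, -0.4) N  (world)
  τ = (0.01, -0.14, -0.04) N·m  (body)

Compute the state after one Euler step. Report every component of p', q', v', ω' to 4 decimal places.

p' = (-1.5400, 1.9800, 2.9850)
q' = (0.7042, 0.5162, 0.0243, 0.4869)
v' = (1.2330, 1.5740, 1.6960)
ω' = (1.0092, 0.0293, -0.8179)

p' = p + v·dt = (-1.5400, 1.9800, 2.9850)
new velocity v' = (1.2330, 1.5740, 1.6960)
precession coupling ω×(Iω) = (0.0008, 0.0720, 0.0100)
angular accel α = (0.1840, -1.4133, -0.3571)
ω' = ω + α·dt = (1.0092, 0.0293, -0.8179)
2q̇ = q⊗(0,ω) = (-0.1000000, 0.6571070, 0.9707107, -0.5156856)
q + ½dt·q⊗(0,ω), renormalized = (0.7042, 0.5162, 0.0243, 0.4869)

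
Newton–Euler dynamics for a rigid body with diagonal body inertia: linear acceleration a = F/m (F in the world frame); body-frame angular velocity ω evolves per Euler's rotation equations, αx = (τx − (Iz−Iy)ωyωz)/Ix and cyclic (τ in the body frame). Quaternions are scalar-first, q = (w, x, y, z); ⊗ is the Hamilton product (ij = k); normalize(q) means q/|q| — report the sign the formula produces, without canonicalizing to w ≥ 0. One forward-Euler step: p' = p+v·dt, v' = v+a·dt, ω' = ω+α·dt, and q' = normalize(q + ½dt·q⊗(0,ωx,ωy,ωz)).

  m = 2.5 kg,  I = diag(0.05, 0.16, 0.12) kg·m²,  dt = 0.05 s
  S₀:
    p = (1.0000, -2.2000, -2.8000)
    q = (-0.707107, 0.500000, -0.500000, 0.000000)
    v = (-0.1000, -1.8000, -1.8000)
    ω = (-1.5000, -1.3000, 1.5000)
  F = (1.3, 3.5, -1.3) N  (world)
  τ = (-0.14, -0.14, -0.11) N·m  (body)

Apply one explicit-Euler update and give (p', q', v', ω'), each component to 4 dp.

p' = (0.9950, -2.2900, -2.8900)
q' = (-0.7032, 0.5068, -0.4948, -0.0614)
v' = (-0.0740, -1.7300, -1.8260)
ω' = (-1.7180, -1.3930, 1.3648)

linear accel F/m = (0.5200, 1.4000, -0.5200)
p' = p + v·dt = (0.9950, -2.2900, -2.8900)
v' = v + a·dt = (-0.0740, -1.7300, -1.8260)
gyro term ω×Iω = (0.0780, 0.1575, 0.2145)
angular accel α = (-4.3600, -1.8594, -2.7042)
ω + α·dt = (-1.7180, -1.3930, 1.3648)
q⊗(0,ω) = (0.1000000, 0.3106605, 0.1692391, -2.4606605)
updated quaternion q' = (-0.7032, 0.5068, -0.4948, -0.0614)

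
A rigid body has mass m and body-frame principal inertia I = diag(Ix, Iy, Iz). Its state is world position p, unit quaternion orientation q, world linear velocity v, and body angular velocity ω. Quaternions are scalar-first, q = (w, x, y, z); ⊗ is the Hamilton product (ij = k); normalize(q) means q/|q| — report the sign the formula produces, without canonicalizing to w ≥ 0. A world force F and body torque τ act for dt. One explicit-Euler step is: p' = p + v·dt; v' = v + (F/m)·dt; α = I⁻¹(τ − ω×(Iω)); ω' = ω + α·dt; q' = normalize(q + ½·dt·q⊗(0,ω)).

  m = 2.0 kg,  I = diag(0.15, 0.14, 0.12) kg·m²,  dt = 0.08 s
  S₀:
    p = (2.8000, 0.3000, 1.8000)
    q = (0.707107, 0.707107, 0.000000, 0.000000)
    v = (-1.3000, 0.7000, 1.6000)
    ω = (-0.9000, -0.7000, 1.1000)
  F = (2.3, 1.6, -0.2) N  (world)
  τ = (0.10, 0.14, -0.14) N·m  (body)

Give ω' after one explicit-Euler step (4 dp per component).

gyro term ω×Iω = (0.0154, -0.0297, -0.0063)
α = I⁻¹(τ − ω×Iω) = (0.5640, 1.2121, -1.1142)
ω + α·dt = (-0.8549, -0.6030, 1.0109)

ω' = (-0.8549, -0.6030, 1.0109)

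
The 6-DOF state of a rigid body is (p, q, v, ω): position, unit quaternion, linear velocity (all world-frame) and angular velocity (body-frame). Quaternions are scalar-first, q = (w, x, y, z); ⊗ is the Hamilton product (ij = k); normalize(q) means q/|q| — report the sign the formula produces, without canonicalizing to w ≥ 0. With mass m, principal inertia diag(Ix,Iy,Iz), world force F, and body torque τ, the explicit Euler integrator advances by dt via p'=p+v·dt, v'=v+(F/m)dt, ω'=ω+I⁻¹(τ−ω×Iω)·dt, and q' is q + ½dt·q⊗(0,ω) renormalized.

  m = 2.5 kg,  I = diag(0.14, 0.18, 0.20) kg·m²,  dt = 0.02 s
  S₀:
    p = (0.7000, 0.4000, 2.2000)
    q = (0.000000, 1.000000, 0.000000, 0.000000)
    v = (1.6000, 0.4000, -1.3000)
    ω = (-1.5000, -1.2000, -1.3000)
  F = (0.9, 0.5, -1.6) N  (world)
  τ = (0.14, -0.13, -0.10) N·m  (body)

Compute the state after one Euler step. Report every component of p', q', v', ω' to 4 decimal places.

p' = (0.7320, 0.4080, 2.1740)
q' = (0.0150, 0.9997, 0.0130, -0.0120)
v' = (1.6072, 0.4040, -1.3128)
ω' = (-1.4845, -1.2014, -1.3172)

linear accel F/m = (0.3600, 0.2000, -0.6400)
new position p' = (0.7320, 0.4080, 2.1740)
new velocity v' = (1.6072, 0.4040, -1.3128)
gyro term ω×Iω = (0.0312, -0.1170, 0.0720)
angular accel α = (0.7771, -0.0722, -0.8600)
ω + α·dt = (-1.4845, -1.2014, -1.3172)
Hamilton product q⊗(0,ω) = (1.5000000, 0.0000000, 1.3000000, -1.2000000)
q + ½dt·q⊗(0,ω), renormalized = (0.0150, 0.9997, 0.0130, -0.0120)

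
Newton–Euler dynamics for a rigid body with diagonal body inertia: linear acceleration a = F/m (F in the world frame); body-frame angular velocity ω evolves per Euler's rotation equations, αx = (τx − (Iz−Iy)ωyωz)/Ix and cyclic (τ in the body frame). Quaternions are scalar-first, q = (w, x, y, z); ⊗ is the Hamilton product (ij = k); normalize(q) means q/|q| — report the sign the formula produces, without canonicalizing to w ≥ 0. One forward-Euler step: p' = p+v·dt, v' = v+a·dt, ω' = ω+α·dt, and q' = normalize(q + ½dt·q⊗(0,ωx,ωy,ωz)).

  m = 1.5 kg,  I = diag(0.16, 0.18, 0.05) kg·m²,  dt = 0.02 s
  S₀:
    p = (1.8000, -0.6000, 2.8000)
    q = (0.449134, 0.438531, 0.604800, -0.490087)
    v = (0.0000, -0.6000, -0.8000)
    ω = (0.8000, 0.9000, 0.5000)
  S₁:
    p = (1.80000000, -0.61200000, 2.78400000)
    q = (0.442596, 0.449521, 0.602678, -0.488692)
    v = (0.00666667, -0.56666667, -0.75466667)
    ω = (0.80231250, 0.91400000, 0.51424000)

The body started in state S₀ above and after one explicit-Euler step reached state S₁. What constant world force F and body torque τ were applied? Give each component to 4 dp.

velocity change Δv = (0.00666667, 0.03333333, 0.04533333)
applied force F = (0.5000, 2.5000, 3.4000)
rate change Δω = (0.00231250, 0.01400000, 0.01424000)
I·α + gyro = (-0.0400, 0.1700, 0.0500)

F = (0.5000, 2.5000, 3.4000)
τ = (-0.0400, 0.1700, 0.0500)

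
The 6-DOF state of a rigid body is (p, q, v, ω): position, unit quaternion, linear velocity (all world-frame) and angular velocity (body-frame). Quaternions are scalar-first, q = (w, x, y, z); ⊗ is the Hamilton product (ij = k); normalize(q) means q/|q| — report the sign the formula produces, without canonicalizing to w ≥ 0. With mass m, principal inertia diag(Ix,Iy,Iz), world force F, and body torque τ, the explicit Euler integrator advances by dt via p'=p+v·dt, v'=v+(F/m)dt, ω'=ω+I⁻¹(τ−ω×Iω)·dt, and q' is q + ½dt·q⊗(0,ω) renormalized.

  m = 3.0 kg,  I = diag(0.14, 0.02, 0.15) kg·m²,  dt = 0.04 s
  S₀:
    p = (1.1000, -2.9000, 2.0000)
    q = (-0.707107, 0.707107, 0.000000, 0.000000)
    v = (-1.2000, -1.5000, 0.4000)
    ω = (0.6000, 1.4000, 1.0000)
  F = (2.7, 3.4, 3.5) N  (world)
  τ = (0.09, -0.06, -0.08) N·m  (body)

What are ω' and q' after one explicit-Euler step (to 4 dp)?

ω' = (0.5737, 1.2920, 1.0055)
q' = (-0.7151, 0.6982, -0.0339, 0.0057)

precession coupling ω×(Iω) = (0.1820, -0.0060, -0.1008)
(τ − ω×Iω)/I = (-0.6571, -2.7000, 0.1387)
ω' = ω + α·dt = (0.5737, 1.2920, 1.0055)
Hamilton product q⊗(0,ω) = (-0.4242642, -0.4242642, -1.6970568, 0.2828428)
q' = normalize(q + ½dt·q⊗(0,ω)) = (-0.7151, 0.6982, -0.0339, 0.0057)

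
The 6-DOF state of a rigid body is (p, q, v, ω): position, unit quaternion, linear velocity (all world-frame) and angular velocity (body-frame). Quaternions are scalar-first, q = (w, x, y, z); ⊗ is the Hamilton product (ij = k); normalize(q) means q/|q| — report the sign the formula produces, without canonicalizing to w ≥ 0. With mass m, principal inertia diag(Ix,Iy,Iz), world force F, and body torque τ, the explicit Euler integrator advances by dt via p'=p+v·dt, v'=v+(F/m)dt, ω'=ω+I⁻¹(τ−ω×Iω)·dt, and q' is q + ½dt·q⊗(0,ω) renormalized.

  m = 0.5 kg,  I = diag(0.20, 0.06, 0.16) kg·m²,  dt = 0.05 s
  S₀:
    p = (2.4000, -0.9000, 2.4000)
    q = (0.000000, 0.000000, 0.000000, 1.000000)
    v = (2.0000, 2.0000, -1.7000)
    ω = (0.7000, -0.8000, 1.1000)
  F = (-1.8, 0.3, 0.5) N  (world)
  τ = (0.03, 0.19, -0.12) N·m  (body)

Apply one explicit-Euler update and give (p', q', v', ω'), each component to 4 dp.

p' = (2.5000, -0.8000, 2.3150)
q' = (-0.0275, 0.0200, 0.0175, 0.9993)
v' = (1.8200, 2.0300, -1.6500)
ω' = (0.7295, -0.6673, 1.0380)

gyro term ω×Iω = (-0.0880, 0.0308, 0.0784)
(τ − ω×Iω)/I = (0.5900, 2.6533, -1.2400)
new body rate ω' = (0.7295, -0.6673, 1.0380)
Hamilton product q⊗(0,ω) = (-1.1000000, 0.8000000, 0.7000000, 0.0000000)
q + ½dt·q⊗(0,ω), renormalized = (-0.0275, 0.0200, 0.0175, 0.9993)
a = F/m = (-3.6000, 0.6000, 1.0000)
new position p' = (2.5000, -0.8000, 2.3150)
new velocity v' = (1.8200, 2.0300, -1.6500)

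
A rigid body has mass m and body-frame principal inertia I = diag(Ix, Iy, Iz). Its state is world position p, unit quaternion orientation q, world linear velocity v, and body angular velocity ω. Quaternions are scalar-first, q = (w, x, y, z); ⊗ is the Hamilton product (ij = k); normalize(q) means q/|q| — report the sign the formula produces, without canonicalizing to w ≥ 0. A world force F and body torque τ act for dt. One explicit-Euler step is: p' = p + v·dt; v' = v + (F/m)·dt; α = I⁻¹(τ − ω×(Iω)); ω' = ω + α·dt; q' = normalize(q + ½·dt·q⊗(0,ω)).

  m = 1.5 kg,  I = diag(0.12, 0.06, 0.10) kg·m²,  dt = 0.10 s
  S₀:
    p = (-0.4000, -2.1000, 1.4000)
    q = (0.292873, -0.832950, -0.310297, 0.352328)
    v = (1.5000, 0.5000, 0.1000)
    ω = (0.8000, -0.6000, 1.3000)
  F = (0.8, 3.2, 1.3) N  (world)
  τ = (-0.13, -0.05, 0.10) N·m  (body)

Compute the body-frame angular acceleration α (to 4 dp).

ω×(Iω) gyroscopic = (-0.0312, 0.0208, 0.0288)
angular accel α = (-0.8233, -1.1800, 0.7120)

α = (-0.8233, -1.1800, 0.7120)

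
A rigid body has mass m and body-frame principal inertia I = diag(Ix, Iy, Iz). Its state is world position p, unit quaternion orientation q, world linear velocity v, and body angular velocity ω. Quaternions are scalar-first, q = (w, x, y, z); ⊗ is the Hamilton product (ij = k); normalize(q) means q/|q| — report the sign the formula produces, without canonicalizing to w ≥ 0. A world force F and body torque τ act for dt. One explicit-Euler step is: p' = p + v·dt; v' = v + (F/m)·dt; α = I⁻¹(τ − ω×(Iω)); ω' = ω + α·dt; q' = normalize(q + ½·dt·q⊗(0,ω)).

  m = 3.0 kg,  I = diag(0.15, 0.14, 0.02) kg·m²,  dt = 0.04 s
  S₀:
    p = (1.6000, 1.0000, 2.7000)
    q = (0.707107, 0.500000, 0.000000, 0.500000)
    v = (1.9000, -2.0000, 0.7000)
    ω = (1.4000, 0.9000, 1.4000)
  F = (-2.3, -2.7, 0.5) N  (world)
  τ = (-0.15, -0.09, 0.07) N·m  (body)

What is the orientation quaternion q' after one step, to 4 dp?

Hamilton product q⊗(0,ω) = (-1.4000000, 0.5399498, 0.6363963, 1.4399498)
updated quaternion q' = (0.6785, 0.5103, 0.0127, 0.5283)

q' = (0.6785, 0.5103, 0.0127, 0.5283)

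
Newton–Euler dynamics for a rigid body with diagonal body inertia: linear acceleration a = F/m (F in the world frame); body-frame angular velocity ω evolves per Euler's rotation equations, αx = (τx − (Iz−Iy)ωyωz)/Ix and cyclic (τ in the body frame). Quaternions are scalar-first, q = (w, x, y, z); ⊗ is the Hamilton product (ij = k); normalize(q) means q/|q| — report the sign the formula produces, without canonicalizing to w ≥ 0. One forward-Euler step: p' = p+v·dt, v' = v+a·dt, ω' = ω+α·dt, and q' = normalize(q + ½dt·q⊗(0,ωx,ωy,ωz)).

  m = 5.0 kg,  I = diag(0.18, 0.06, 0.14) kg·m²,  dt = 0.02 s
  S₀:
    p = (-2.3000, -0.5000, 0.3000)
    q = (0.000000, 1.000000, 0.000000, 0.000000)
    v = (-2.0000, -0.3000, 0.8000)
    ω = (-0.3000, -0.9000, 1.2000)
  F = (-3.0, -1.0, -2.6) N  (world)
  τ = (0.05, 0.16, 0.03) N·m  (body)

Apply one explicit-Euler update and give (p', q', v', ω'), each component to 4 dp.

p' = (-2.3400, -0.5060, 0.3160)
q' = (0.0030, 0.9999, -0.0120, -0.0090)
v' = (-2.0120, -0.3040, 0.7896)
ω' = (-0.2848, -0.8419, 1.2089)

new position p' = (-2.3400, -0.5060, 0.3160)
new velocity v' = (-2.0120, -0.3040, 0.7896)
(τ − ω×Iω)/I = (0.7578, 2.9067, 0.4457)
ω + α·dt = (-0.2848, -0.8419, 1.2089)
q⊗(0,ω) = (0.3000000, 0.0000000, -1.2000000, -0.9000000)
q + ½dt·q⊗(0,ω), renormalized = (0.0030, 0.9999, -0.0120, -0.0090)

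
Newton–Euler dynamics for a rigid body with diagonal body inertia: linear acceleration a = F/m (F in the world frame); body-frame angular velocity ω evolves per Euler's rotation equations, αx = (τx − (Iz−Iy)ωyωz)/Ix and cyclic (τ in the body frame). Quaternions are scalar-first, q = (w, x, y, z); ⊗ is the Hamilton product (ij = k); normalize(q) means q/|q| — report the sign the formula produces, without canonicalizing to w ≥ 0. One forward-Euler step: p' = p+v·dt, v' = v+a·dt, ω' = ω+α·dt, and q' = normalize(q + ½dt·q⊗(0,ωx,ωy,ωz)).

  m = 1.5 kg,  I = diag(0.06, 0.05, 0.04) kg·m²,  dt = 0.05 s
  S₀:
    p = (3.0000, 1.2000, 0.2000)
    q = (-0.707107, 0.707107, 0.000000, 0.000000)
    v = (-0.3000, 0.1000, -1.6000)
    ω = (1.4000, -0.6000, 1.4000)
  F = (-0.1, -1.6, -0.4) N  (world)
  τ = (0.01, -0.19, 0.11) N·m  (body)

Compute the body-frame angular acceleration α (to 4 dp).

α = (0.0267, -4.5840, 2.5400)

gyro term ω×Iω = (0.0084, 0.0392, 0.0084)
α = I⁻¹(τ − ω×Iω) = (0.0267, -4.5840, 2.5400)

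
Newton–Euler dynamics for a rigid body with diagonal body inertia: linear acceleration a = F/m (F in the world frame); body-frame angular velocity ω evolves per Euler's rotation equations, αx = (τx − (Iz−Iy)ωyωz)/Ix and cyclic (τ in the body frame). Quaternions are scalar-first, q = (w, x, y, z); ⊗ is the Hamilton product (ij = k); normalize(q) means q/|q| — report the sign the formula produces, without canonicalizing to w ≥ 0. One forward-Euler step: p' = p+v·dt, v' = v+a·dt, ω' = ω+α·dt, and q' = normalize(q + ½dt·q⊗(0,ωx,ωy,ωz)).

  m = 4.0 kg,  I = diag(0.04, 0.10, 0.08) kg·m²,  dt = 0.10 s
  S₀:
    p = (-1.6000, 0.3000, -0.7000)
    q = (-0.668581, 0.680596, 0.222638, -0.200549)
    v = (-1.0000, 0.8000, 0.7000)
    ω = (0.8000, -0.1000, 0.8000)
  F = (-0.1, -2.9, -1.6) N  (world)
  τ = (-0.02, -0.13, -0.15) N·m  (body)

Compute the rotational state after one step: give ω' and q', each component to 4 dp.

ω' = (0.7460, -0.2044, 0.6185)
q' = (-0.6856, 0.6607, 0.1904, -0.2392)

ω×(Iω) gyroscopic = (0.0016, -0.0256, -0.0048)
(τ − ω×Iω)/I = (-0.5400, -1.0440, -1.8150)
ω' = ω + α·dt = (0.7460, -0.2044, 0.6185)
2q̇ = q⊗(0,ω) = (-0.3617738, -0.3768093, -0.6380579, -0.7810348)
q' = normalize(q + ½dt·q⊗(0,ω)) = (-0.6856, 0.6607, 0.1904, -0.2392)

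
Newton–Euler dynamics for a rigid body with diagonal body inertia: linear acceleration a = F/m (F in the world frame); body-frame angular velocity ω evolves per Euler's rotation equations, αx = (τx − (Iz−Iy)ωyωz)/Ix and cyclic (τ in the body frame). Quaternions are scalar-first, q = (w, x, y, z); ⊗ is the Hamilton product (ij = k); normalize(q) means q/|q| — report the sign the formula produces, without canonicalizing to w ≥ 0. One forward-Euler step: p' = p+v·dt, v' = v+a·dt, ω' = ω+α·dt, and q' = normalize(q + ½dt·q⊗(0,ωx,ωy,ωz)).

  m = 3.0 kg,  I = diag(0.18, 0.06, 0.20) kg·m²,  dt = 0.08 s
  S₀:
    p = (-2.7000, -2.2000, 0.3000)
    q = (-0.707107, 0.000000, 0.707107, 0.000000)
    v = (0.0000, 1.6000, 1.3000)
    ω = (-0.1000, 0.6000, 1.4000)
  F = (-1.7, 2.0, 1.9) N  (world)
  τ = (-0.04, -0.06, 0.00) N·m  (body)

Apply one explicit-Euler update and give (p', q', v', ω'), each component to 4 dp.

ω×(Iω) gyroscopic = (0.1176, 0.0028, 0.0072)
α = I⁻¹(τ − ω×Iω) = (-0.8756, -1.0467, -0.0360)
ω' = ω + α·dt = (-0.1700, 0.5163, 1.3971)
Hamilton product q⊗(0,ω) = (-0.4242642, 1.0606605, -0.4242642, -0.9192391)
q + ½dt·q⊗(0,ω), renormalized = (-0.7227, 0.0423, 0.6889, -0.0367)
a = (-0.5667, 0.6667, 0.6333)
new position p' = (-2.7000, -2.0720, 0.4040)
new velocity v' = (-0.0453, 1.6533, 1.3507)

p' = (-2.7000, -2.0720, 0.4040)
q' = (-0.7227, 0.0423, 0.6889, -0.0367)
v' = (-0.0453, 1.6533, 1.3507)
ω' = (-0.1700, 0.5163, 1.3971)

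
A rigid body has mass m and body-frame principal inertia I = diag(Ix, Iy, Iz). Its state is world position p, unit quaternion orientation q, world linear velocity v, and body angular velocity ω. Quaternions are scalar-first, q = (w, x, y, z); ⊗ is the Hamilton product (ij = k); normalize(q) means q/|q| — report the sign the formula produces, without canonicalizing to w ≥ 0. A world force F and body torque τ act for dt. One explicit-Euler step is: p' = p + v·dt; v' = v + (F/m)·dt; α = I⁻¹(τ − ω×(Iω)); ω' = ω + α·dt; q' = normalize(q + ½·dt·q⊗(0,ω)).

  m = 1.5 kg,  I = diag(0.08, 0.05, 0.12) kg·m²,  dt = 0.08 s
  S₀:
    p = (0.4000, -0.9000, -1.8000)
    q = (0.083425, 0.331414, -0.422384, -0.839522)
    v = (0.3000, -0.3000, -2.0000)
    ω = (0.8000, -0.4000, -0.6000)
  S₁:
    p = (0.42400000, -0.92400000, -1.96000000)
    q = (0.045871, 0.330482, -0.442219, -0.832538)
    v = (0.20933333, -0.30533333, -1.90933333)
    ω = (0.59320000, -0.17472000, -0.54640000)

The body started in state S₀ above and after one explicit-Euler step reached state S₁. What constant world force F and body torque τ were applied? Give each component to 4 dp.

F = (-1.7000, -0.1000, 1.7000)
τ = (-0.1900, 0.1600, 0.0900)

rate change Δω = (-0.20680000, 0.22528000, 0.05360000)
τ = I·(Δω/dt) + ω₀×(Iω₀) = (-0.1900, 0.1600, 0.0900)
v₁ − v₀ = (-0.09066667, -0.00533333, 0.09066667)
applied force F = (-1.7000, -0.1000, 1.7000)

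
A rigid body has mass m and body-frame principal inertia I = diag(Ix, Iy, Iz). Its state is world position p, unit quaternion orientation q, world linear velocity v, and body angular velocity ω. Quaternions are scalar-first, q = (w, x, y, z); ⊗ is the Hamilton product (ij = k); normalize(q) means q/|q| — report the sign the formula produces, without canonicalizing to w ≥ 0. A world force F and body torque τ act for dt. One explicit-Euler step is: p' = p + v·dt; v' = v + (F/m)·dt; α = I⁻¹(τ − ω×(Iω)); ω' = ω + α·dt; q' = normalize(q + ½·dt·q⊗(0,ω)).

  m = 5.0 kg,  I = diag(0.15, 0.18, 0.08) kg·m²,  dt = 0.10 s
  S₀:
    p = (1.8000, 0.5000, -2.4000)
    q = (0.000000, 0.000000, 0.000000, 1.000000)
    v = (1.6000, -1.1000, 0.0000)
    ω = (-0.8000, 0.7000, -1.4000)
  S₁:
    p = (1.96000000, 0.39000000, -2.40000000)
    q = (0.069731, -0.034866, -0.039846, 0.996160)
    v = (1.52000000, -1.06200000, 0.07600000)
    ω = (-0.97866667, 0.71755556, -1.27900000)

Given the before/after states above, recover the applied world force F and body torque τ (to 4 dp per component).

F = (-4.0000, 1.9000, 3.8000)
τ = (-0.1700, 0.1100, 0.0800)

ω₁ − ω₀ = (-0.17866667, 0.01755556, 0.12100000)
ω₀×(Iω₀) = (0.0980, 0.0784, -0.0168)
I·α + gyro = (-0.1700, 0.1100, 0.0800)
v₁ − v₀ = (-0.08000000, 0.03800000, 0.07600000)
F = m·Δv/dt = (-4.0000, 1.9000, 3.8000)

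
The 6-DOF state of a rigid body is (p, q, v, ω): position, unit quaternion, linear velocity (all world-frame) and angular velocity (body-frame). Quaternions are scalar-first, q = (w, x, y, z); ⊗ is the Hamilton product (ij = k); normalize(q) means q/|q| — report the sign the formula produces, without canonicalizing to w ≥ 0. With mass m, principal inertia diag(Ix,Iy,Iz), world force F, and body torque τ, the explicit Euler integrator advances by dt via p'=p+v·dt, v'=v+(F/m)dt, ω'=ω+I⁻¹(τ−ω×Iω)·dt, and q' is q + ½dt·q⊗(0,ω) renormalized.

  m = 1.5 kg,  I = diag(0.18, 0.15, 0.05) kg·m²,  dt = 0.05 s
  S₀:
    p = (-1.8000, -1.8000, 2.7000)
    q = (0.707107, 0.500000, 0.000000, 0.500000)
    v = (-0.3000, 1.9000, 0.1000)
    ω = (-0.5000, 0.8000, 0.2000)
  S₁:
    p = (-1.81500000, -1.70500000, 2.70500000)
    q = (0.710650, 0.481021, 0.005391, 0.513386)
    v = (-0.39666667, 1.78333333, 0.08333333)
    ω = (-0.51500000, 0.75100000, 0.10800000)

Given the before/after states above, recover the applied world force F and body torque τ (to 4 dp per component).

Δω = ω₁−ω₀ = (-0.01500000, -0.04900000, -0.09200000)
ω₀×(Iω₀) = (-0.0160, -0.0130, 0.0120)
τ = I·(Δω/dt) + ω₀×(Iω₀) = (-0.0700, -0.1600, -0.0800)
velocity change Δv = (-0.09666667, -0.11666667, -0.01666667)
m·(v₁−v₀)/dt = (-2.9000, -3.5000, -0.5000)

F = (-2.9000, -3.5000, -0.5000)
τ = (-0.0700, -0.1600, -0.0800)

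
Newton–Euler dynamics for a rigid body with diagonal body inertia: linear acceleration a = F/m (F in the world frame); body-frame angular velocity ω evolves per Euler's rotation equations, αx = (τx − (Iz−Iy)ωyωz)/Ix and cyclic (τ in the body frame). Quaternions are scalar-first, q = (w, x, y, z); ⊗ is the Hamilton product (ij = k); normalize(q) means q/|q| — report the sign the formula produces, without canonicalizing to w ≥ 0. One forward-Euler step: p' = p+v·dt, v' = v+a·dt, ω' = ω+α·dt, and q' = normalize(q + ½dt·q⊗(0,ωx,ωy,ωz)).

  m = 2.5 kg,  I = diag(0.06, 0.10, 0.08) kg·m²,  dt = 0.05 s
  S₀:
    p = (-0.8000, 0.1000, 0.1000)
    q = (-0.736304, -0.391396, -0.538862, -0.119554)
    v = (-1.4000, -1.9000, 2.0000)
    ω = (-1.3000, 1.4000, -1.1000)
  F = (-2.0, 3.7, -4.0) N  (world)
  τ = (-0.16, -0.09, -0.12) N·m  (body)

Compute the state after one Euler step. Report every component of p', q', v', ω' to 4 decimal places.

gyro term ω×Iω = (0.0308, -0.0286, -0.0728)
angular accel α = (-3.1800, -0.6140, -0.5900)
ω + α·dt = (-1.4590, 1.3693, -1.1295)
2q̇ = q⊗(0,ω) = (0.1140826, 1.7173190, -1.3059410, -0.4385406)
q' = normalize(q + ½dt·q⊗(0,ω)) = (-0.7323, -0.3479, -0.5706, -0.1303)
a = F/m = (-0.8000, 1.4800, -1.6000)
p + v·dt = (-0.8700, 0.0050, 0.2000)
v + (F/m)dt = (-1.4400, -1.8260, 1.9200)

p' = (-0.8700, 0.0050, 0.2000)
q' = (-0.7323, -0.3479, -0.5706, -0.1303)
v' = (-1.4400, -1.8260, 1.9200)
ω' = (-1.4590, 1.3693, -1.1295)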